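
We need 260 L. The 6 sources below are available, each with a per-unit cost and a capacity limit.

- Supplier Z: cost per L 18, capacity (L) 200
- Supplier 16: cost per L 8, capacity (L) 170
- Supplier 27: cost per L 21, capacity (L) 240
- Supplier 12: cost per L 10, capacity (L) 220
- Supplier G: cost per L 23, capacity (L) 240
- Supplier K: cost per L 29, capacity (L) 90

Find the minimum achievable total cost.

2260

Cheapest first:
Supplier 16 (8): use full 170 — 90 L to go.
Supplier 12 (10): take the remaining 90 — done.
Supplier Z, Supplier 27, Supplier G, Supplier K: unused.
Cost = 170×8 + 90×10 = 2260.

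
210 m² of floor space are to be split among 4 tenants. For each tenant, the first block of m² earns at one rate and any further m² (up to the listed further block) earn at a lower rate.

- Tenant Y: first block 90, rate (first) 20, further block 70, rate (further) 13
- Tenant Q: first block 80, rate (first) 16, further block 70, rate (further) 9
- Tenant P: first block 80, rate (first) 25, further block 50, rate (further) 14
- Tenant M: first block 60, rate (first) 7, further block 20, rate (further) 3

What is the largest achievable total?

Order all 8 blocks by rate: Tenant P/tier1 25 > Tenant Y/tier1 20 > Tenant Q/tier1 16 > Tenant P/tier2 14 > Tenant Y/tier2 13 > Tenant Q/tier2 9 > Tenant M/tier1 7 > Tenant M/tier2 3.
Tenant P/tier1 (25): +80 → 130 left.
Tenant Y/tier1 (20): +90 → 40 left.
Tenant Q tier1 at 16: only 40 left, fill 40.
Total = 25×80 + 20×90 + 16×40 = 4440.

4440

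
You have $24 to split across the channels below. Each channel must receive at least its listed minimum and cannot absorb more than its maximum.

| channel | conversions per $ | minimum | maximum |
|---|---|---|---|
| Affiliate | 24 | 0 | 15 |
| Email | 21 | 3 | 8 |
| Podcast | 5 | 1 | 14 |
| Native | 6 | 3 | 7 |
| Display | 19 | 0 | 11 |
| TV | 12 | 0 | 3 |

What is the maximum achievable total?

Meeting every minimum uses 0+3+1+3+0+0 = 7 $, leaving 17.
Order the channels by conversions per $: Affiliate 24 > Email 21 > Display 19 > TV 12 > Native 6 > Podcast 5.
Affiliate: +15 to 15 (cap) — 2 left.
Only 2 left; Email takes them to reach 5.
Total = 24×15 + 21×5 + 5×1 + 6×3 = 488.

488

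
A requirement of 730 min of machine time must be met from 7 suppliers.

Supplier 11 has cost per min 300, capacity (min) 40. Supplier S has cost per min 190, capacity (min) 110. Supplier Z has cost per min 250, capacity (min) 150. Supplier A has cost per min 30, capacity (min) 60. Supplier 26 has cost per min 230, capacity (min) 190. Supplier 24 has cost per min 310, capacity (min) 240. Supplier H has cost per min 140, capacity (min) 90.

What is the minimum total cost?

156400

Cheapest first:
Supplier A (30): use full 60 — 670 min to go.
Supplier H at 140: take all 90 min — 580 still needed.
Supplier S (190): use full 110 — 470 min to go.
Supplier 26 (230): use full 190 — 280 min to go.
Supplier Z at 250: take all 150 min — 130 still needed.
Supplier 11 at 300: take all 40 min — 90 still needed.
Take 90 from Supplier 24 at 310 to finish.
Cost = 60×30 + 90×140 + 110×190 + 190×230 + 150×250 + 40×300 + 90×310 = 156400.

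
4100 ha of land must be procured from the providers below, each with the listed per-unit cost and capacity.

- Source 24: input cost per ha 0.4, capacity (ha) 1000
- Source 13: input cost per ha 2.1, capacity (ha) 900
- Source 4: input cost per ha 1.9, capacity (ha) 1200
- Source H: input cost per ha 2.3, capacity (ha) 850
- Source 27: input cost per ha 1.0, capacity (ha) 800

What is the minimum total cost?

Fill from the cheapest provider first.
Source 24 at 0.4: take all 1000 ha → 3100 still needed.
Take 800 from Source 27 at 1.0 → need 2300 more.
Take 1200 from Source 4 at 1.9 → need 1100 more.
Source 13 (2.1): use full 900 → 200 ha to go.
Take 200 from Source H at 2.3 to finish.
Cost = 1000×0.4 + 800×1.0 + 1200×1.9 + 900×2.1 + 200×2.3 = 5830.

5830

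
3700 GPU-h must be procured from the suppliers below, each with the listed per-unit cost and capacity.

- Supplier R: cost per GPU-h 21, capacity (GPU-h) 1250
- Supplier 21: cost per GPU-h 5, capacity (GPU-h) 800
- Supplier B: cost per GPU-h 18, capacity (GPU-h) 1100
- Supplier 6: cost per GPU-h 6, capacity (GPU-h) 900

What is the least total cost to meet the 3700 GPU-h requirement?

48100

Use suppliers in increasing cost order.
Supplier 21 at 5: take all 800 GPU-h ; 2900 still needed.
Supplier 6 (6): use full 900 ; 2000 GPU-h to go.
Take 1100 from Supplier B at 18 ; need 900 more.
Take 900 from Supplier R at 21 to finish.
Cost = 800×5 + 900×6 + 1100×18 + 900×21 = 48100.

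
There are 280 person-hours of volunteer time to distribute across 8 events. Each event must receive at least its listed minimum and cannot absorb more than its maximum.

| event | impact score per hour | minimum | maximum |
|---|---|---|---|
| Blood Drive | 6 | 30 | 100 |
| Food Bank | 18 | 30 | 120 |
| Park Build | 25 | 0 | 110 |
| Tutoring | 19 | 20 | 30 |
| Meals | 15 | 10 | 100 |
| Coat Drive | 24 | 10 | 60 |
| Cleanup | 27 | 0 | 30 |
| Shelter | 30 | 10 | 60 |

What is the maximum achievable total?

6350

Meeting every minimum uses 30+30+0+20+10+10+0+10 = 110 person-hours, leaving 170.
Highest impact score per hour first: Shelter 30 > Cleanup 27 > Park Build 25 > Coat Drive 24 > Tutoring 19 > Food Bank 18 > Meals 15 > Blood Drive 6.
Give Shelter 50 more to hit its cap of 60 ; 120 left.
Cleanup takes 30 more to reach its cap of 30 ; 90 left.
Park Build has room for 110 more but only 90 remain, so it gets 90.
Total = 6×30 + 18×30 + 25×90 + 19×20 + 15×10 + 24×10 + 27×30 + 30×60 = 6350.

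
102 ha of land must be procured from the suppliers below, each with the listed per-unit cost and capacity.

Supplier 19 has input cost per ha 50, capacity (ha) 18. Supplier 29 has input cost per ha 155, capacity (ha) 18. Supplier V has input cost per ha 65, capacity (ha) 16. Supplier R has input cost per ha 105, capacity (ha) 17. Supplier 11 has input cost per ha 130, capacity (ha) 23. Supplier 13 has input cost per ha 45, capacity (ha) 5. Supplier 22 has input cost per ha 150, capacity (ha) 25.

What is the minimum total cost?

Fill from the cheapest supplier first.
Supplier 13 at 45: take all 5 ha ; 97 still needed.
Supplier 19 at 50: take all 18 ha ; 79 still needed.
Supplier V at 65: take all 16 ha ; 63 still needed.
Supplier R (105): use full 17 ; 46 ha to go.
Take 23 from Supplier 11 at 130 ; need 23 more.
Supplier 22 (150): take the remaining 23 ; done.
Supplier 29: unused.
Cost = 5×45 + 18×50 + 16×65 + 17×105 + 23×130 + 23×150 = 10390.

10390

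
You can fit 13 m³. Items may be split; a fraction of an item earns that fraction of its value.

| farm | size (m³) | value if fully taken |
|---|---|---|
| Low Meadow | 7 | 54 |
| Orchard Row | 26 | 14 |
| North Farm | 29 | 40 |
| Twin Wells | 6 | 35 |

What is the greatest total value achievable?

89

Rank by value-to-size ratio: Low Meadow 54/7≈7.71, Twin Wells 35/6≈5.83, North Farm 40/29≈1.38, Orchard Row 14/26≈0.538.
Take all of Low Meadow (7 m³, value 54) ; 6 m³ left.
Take all of Twin Wells (6 m³, value 35) ; 0 m³ left.
Total value = 89.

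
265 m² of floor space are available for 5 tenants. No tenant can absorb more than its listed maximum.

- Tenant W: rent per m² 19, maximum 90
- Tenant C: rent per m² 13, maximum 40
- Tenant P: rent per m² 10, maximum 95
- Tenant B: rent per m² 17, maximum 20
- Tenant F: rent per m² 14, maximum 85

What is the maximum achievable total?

Order the tenants by rent per m²: Tenant W 19 > Tenant B 17 > Tenant F 14 > Tenant C 13 > Tenant P 10.
Give Tenant W 90 to hit its cap of 90 — 175 left.
Tenant B takes 20 to reach its cap of 20 — 155 left.
Tenant F: +85 to 85 (cap) — 70 left.
Tenant C takes 40 to reach its cap of 40 — 30 left.
Only 30 left; Tenant P takes them to reach 30.
Total = 19×90 + 13×40 + 10×30 + 17×20 + 14×85 = 4060.

4060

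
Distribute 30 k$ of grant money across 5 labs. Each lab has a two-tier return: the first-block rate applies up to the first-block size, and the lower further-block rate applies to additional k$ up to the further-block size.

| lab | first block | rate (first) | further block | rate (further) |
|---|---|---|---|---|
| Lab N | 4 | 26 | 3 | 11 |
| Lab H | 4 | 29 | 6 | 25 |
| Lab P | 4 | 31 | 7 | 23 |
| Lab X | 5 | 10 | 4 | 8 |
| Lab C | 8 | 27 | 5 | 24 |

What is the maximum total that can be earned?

806

Treat each block as its own option and order by rate: Lab P/T1 31 > Lab H/T1 29 > Lab C/T1 27 > Lab N/T1 26 > Lab H/T2 25 > Lab C/T2 24 > Lab P/T2 23 > Lab N/T2 11 > Lab X/T1 10 > Lab X/T2 8.
Lab P/T1 (31): +4 → 26 left.
Lab H/T1 (29): +4 → 22 left.
Lab C/T1 (27): +8 → 14 left.
Fill Lab N T1 block (4 at 26) → 10 left.
Lab H/T2 (25): +6 → 4 left.
4 remain; put them into Lab C T2 at 24.
Total = 31×4 + 29×4 + 27×8 + 26×4 + 25×6 + 24×4 = 806.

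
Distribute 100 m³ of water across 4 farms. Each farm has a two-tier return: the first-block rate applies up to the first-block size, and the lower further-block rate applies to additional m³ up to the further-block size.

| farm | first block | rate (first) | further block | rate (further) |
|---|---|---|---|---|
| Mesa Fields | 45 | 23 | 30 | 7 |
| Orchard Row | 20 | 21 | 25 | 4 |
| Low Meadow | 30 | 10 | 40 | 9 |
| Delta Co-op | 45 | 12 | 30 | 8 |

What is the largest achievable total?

Order all 8 blocks by rate: Mesa Fields/first 23 > Orchard Row/first 21 > Delta Co-op/first 12 > Low Meadow/first 10 > Low Meadow/second 9 > Delta Co-op/second 8 > Mesa Fields/second 7 > Orchard Row/second 4.
Mesa Fields/first (23): +45 — 55 left.
Fill Orchard Row first block (20 at 21) — 35 left.
Delta Co-op/first: +35 of 45 at 12; pool empty.
Total = 23×45 + 21×20 + 12×35 = 1875.

1875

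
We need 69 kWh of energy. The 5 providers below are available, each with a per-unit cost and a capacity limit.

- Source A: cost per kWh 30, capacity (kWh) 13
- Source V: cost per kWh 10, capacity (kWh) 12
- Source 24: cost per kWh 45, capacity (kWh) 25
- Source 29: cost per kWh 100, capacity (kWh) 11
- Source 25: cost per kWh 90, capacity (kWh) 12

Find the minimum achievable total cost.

3415

Use providers in increasing cost order.
Source V (10): use full 12 → 57 kWh to go.
Take 13 from Source A at 30 → need 44 more.
Source 24 (45): use full 25 → 19 kWh to go.
Take 12 from Source 25 at 90 → need 7 more.
Take 7 from Source 29 at 100 to finish.
Cost = 12×10 + 13×30 + 25×45 + 12×90 + 7×100 = 3415.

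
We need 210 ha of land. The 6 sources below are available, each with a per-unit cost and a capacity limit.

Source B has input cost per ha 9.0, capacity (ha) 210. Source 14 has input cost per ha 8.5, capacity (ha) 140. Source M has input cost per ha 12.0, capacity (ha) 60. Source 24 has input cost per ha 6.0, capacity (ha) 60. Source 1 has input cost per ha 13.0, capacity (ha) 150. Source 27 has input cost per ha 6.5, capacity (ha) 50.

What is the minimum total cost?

1535

Fill from the cheapest source first.
Source 24 at 6.0: take all 60 ha → 150 still needed.
Source 27 at 6.5: take all 50 ha → 100 still needed.
Take 100 from Source 14 at 8.5 to finish.
Source B, Source M, Source 1: unused.
Cost = 60×6.0 + 50×6.5 + 100×8.5 = 1535.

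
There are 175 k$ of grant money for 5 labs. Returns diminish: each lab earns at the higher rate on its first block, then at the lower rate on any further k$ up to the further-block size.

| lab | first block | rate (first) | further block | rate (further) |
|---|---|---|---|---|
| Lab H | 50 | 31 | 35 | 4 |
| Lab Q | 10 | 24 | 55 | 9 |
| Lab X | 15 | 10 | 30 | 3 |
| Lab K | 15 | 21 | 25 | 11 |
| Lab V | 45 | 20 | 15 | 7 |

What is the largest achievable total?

Treat each block as its own option and order by rate: Lab H/tier1 31 > Lab Q/tier1 24 > Lab K/tier1 21 > Lab V/tier1 20 > Lab K/tier2 11 > Lab X/tier1 10 > Lab Q/tier2 9 > Lab V/tier2 7 > Lab H/tier2 4 > Lab X/tier2 3.
Fill Lab H tier1 block (50 at 31) — 125 left.
Lab Q/tier1 (24): +10 — 115 left.
Lab K tier1 at 21: fill all 15 — 100 left.
Lab V tier1 at 20: fill all 45 — 55 left.
Lab K tier2 at 11: fill all 25 — 30 left.
Fill Lab X tier1 block (15 at 10) — 15 left.
15 remain; put them into Lab Q tier2 at 9.
Total = 31×50 + 24×10 + 21×15 + 20×45 + 11×25 + 10×15 + 9×15 = 3565.

3565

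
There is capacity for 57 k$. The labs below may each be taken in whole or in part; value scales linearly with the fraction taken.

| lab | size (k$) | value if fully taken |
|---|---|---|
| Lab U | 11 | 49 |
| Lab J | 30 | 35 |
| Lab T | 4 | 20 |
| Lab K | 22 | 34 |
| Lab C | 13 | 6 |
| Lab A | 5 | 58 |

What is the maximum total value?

178.5

Rank by value-to-size ratio: Lab A 58/5≈11.6, Lab T 20/4≈5, Lab U 49/11≈4.45, Lab K 34/22≈1.55, Lab J 35/30≈1.17, Lab C 6/13≈0.462.
Take all of Lab A (5 k$, value 58) — 52 k$ left.
All 4 k$ of Lab T fit (value 20) — 48 remain.
Take all of Lab U (11 k$, value 49) — 37 k$ left.
All 22 k$ of Lab K fit (value 34) — 15 remain.
Fill the last 15 k$ with part of Lab J: 15/30 of it earns 17.5.
Total value = 178.5.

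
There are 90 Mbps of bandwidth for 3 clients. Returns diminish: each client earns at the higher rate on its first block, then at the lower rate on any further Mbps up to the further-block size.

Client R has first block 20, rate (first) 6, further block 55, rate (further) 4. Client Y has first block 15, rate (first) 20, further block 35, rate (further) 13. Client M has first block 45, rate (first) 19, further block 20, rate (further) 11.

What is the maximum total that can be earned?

Rank every tier by rate: Client Y/first 20 > Client M/first 19 > Client Y/second 13 > Client M/second 11 > Client R/first 6 > Client R/second 4.
Client Y first at 20: fill all 15 → 75 left.
Client M/first (19): +45 → 30 left.
30 remain; put them into Client Y second at 13.
Total = 20×15 + 19×45 + 13×30 = 1545.

1545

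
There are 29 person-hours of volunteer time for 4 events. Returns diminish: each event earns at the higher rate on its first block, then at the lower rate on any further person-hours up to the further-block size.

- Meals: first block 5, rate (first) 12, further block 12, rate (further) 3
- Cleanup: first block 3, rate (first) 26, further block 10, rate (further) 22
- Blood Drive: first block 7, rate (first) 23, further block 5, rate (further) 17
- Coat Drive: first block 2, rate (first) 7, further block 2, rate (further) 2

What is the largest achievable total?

592

Treat each block as its own option and order by rate: Cleanup/T1 26 > Blood Drive/T1 23 > Cleanup/T2 22 > Blood Drive/T2 17 > Meals/T1 12 > Coat Drive/T1 7 > Meals/T2 3 > Coat Drive/T2 2.
Cleanup T1 at 26: fill all 3 ; 26 left.
Fill Blood Drive T1 block (7 at 23) ; 19 left.
Cleanup/T2 (22): +10 ; 9 left.
Fill Blood Drive T2 block (5 at 17) ; 4 left.
Meals T1 at 12: only 4 left, fill 4.
Total = 26×3 + 23×7 + 22×10 + 17×5 + 12×4 = 592.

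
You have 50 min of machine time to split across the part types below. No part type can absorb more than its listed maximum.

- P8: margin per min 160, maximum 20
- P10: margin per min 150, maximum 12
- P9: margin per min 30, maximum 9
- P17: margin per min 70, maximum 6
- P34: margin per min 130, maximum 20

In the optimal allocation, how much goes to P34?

Highest margin per min first: P8 160 > P10 150 > P34 130 > P17 70 > P9 30.
P8 takes 20 to reach its cap of 20 ; 30 left.
Give P10 12 to hit its cap of 12 ; 18 left.
P34 has room for 20 but only 18 remain, so it gets 18.

18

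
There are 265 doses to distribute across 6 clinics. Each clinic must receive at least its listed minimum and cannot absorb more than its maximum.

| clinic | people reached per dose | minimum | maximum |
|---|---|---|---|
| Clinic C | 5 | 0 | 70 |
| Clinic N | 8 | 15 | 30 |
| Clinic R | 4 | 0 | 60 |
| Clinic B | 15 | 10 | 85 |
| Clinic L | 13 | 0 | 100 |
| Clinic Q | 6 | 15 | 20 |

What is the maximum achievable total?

3085

Meeting every minimum uses 0+15+0+10+0+15 = 40 doses, leaving 225.
Order the clinics by people reached per dose: Clinic B 15 > Clinic L 13 > Clinic N 8 > Clinic Q 6 > Clinic C 5 > Clinic R 4.
Clinic B: +75 to 85 (cap) — 150 left.
Give Clinic L 100 more to hit its cap of 100 — 50 left.
Clinic N: +15 to 30 (cap) — 35 left.
Clinic Q takes 5 more to reach its cap of 20 — 30 left.
Clinic C: +30 (room for 70) → 30. Pool exhausted.
Total = 5×30 + 8×30 + 15×85 + 13×100 + 6×20 = 3085.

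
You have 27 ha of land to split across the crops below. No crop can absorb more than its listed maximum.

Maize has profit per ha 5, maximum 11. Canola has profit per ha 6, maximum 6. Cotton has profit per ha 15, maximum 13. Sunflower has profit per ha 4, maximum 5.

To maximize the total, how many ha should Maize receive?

8

Rank by profit per ha: Cotton 15 > Canola 6 > Maize 5 > Sunflower 4.
Cotton: +13 to 13 (cap) — 14 left.
Canola takes 6 to reach its cap of 6 — 8 left.
Only 8 left; Maize takes them to reach 8.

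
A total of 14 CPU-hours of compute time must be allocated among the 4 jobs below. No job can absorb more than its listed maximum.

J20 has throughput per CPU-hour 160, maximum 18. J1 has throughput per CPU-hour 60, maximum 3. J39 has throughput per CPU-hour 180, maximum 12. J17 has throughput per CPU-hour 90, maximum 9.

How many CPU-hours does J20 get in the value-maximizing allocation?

Highest throughput per CPU-hour first: J39 180 > J20 160 > J17 90 > J1 60.
J39: +12 to 12 (cap) → 2 left.
J20: +2 (room for 18) → 2. Pool exhausted.

2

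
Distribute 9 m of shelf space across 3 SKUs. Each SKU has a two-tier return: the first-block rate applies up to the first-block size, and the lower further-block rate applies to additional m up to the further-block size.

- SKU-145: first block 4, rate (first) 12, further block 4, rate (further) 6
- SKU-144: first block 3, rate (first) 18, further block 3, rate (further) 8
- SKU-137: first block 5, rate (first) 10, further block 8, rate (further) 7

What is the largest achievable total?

Rank every tier by rate: SKU-144/T1 18 > SKU-145/T1 12 > SKU-137/T1 10 > SKU-144/T2 8 > SKU-137/T2 7 > SKU-145/T2 6.
SKU-144 T1 at 18: fill all 3 — 6 left.
SKU-145 T1 at 12: fill all 4 — 2 left.
2 remain; put them into SKU-137 T1 at 10.
Total = 18×3 + 12×4 + 10×2 = 122.

122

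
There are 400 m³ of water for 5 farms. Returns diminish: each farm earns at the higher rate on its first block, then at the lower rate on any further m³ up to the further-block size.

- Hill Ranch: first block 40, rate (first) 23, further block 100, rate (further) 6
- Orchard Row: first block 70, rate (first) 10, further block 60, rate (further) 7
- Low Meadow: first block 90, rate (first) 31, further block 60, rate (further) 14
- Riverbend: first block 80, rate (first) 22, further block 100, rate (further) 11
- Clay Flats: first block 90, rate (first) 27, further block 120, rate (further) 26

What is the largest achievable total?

Treat each block as its own option and order by rate: Low Meadow/first 31 > Clay Flats/first 27 > Clay Flats/second 26 > Hill Ranch/first 23 > Riverbend/first 22 > Low Meadow/second 14 > Riverbend/second 11 > Orchard Row/first 10 > Orchard Row/second 7 > Hill Ranch/second 6.
Low Meadow/first (31): +90 — 310 left.
Clay Flats/first (27): +90 — 220 left.
Clay Flats second at 26: fill all 120 — 100 left.
Hill Ranch/first (23): +40 — 60 left.
60 remain; put them into Riverbend first at 22.
Total = 31×90 + 27×90 + 26×120 + 23×40 + 22×60 = 10580.

10580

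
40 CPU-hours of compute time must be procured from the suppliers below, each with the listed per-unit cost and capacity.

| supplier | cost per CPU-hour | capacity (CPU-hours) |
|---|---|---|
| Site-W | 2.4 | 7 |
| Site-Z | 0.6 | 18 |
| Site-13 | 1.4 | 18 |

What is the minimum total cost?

Use suppliers in increasing cost order.
Take 18 from Site-Z at 0.6 — need 22 more.
Site-13 (1.4): use full 18 — 4 CPU-hours to go.
Site-W (2.4): take the remaining 4 — done.
Cost = 18×0.6 + 18×1.4 + 4×2.4 = 45.6.

45.6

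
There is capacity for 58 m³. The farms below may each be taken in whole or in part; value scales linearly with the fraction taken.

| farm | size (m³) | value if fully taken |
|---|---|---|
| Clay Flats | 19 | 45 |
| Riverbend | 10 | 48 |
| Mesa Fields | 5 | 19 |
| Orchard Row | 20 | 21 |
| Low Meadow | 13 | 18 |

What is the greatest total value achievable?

Best value per unit of size first: Riverbend 48/10≈4.8, Mesa Fields 19/5≈3.8, Clay Flats 45/19≈2.37, Low Meadow 18/13≈1.38, Orchard Row 21/20≈1.05.
Take all of Riverbend (10 m³, value 48) — 48 m³ left.
All 5 m³ of Mesa Fields fit (value 19) — 43 remain.
All 19 m³ of Clay Flats fit (value 45) — 24 remain.
All 13 m³ of Low Meadow fit (value 18) — 11 remain.
11 m³ left: a 11/20 share of Orchard Row gives 21×11/20 = 11.55.
Total value = 141.55.

141.55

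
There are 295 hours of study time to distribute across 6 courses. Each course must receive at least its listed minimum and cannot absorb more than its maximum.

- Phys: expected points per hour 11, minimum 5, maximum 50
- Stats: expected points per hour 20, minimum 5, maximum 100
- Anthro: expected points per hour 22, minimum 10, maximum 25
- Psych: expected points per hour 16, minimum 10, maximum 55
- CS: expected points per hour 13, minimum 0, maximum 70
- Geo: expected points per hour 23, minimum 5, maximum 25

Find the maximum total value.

5135

Meeting every minimum uses 5+5+10+10+0+5 = 35 hours, leaving 260.
Highest expected points per hour first: Geo 23 > Anthro 22 > Stats 20 > Psych 16 > CS 13 > Phys 11.
Geo: +20 to 25 (cap) — 240 left.
Anthro takes 15 more to reach its cap of 25 — 225 left.
Stats: +95 to 100 (cap) — 130 left.
Give Psych 45 more to hit its cap of 55 — 85 left.
Give CS 70 more to hit its cap of 70 — 15 left.
Phys: +15 (room for 45) → 20. Pool exhausted.
Total = 11×20 + 20×100 + 22×25 + 16×55 + 13×70 + 23×25 = 5135.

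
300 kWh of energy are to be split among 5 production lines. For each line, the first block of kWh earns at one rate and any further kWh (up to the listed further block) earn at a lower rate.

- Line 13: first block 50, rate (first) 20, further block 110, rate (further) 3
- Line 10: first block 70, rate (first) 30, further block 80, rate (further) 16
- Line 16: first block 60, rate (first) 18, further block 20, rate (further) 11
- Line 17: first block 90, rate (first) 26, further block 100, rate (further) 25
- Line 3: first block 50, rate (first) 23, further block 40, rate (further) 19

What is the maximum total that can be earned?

7860

Rank every tier by rate: Line 10/tier1 30 > Line 17/tier1 26 > Line 17/tier2 25 > Line 3/tier1 23 > Line 13/tier1 20 > Line 3/tier2 19 > Line 16/tier1 18 > Line 10/tier2 16 > Line 16/tier2 11 > Line 13/tier2 3.
Fill Line 10 tier1 block (70 at 30) — 230 left.
Line 17/tier1 (26): +90 — 140 left.
Line 17 tier2 at 25: fill all 100 — 40 left.
40 remain; put them into Line 3 tier1 at 23.
Total = 30×70 + 26×90 + 25×100 + 23×40 = 7860.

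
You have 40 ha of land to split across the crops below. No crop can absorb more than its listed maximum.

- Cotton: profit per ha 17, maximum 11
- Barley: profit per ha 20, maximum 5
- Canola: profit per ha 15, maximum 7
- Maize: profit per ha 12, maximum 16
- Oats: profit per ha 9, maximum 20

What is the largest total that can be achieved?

Highest profit per ha first: Barley 20 > Cotton 17 > Canola 15 > Maize 12 > Oats 9.
Give Barley 5 to hit its cap of 5 — 35 left.
Cotton takes 11 to reach its cap of 11 — 24 left.
Give Canola 7 to hit its cap of 7 — 17 left.
Give Maize 16 to hit its cap of 16 — 1 left.
Oats has room for 20 but only 1 remain, so it gets 1.
Total = 17×11 + 20×5 + 15×7 + 12×16 + 9×1 = 593.

593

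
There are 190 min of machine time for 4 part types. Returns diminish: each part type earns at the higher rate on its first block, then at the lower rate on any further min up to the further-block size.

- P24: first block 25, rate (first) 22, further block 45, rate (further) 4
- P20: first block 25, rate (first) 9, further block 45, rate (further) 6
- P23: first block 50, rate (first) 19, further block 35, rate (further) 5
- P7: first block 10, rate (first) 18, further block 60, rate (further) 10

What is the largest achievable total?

2625

Treat each block as its own option and order by rate: P24/tier1 22 > P23/tier1 19 > P7/tier1 18 > P7/tier2 10 > P20/tier1 9 > P20/tier2 6 > P23/tier2 5 > P24/tier2 4.
P24/tier1 (22): +25 — 165 left.
P23 tier1 at 19: fill all 50 — 115 left.
Fill P7 tier1 block (10 at 18) — 105 left.
P7/tier2 (10): +60 — 45 left.
P20/tier1 (9): +25 — 20 left.
20 remain; put them into P20 tier2 at 6.
Total = 22×25 + 19×50 + 18×10 + 10×60 + 9×25 + 6×20 = 2625.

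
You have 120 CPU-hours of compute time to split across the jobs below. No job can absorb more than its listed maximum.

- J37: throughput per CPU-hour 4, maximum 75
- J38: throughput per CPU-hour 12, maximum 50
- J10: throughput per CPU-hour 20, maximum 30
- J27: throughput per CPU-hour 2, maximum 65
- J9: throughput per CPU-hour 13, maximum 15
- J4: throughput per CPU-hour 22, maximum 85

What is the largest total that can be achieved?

Order the jobs by throughput per CPU-hour: J4 22 > J10 20 > J9 13 > J38 12 > J37 4 > J27 2.
J4 takes 85 to reach its cap of 85 → 35 left.
Give J10 30 to hit its cap of 30 → 5 left.
J9 has room for 15 but only 5 remain, so it gets 5.
Total = 20×30 + 13×5 + 22×85 = 2535.

2535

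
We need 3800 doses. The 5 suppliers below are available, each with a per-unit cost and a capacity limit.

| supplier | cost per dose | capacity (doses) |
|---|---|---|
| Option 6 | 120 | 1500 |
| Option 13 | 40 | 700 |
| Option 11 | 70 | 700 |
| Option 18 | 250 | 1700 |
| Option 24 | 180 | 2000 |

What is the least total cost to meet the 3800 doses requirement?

419000

Use suppliers in increasing cost order.
Option 13 (40): use full 700 — 3100 doses to go.
Option 11 (70): use full 700 — 2400 doses to go.
Take 1500 from Option 6 at 120 — need 900 more.
Option 24 (180): take the remaining 900 — done.
Option 18: unused.
Cost = 700×40 + 700×70 + 1500×120 + 900×180 = 419000.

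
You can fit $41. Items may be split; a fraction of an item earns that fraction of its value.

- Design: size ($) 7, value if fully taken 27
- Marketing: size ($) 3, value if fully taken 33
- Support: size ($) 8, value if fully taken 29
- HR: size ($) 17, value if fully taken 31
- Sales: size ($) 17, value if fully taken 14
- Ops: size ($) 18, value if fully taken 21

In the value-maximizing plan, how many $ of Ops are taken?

6

Rank by value-to-size ratio: Marketing 33/3≈11, Design 27/7≈3.86, Support 29/8≈3.62, HR 31/17≈1.82, Ops 21/18≈1.17, Sales 14/17≈0.824.
Take all of Marketing (3 $, value 33) — 38 $ left.
Design: take in full, 7 $ for value 27 — 31 left.
Support: take in full, 8 $ for value 29 — 23 left.
All 17 $ of HR fit (value 31) — 6 remain.
Fill the last 6 $ with part of Ops: 6/18 of it earns 7.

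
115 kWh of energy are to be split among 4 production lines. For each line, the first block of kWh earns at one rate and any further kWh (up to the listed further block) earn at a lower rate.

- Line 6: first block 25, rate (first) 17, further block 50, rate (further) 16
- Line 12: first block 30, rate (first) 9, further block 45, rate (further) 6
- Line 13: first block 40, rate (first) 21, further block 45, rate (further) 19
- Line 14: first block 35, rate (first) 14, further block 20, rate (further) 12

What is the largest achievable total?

Rank every tier by rate: Line 13/tier1 21 > Line 13/tier2 19 > Line 6/tier1 17 > Line 6/tier2 16 > Line 14/tier1 14 > Line 14/tier2 12 > Line 12/tier1 9 > Line 12/tier2 6.
Line 13 tier1 at 21: fill all 40 — 75 left.
Line 13 tier2 at 19: fill all 45 — 30 left.
Line 6/tier1 (17): +25 — 5 left.
Line 6/tier2: +5 of 50 at 16; pool empty.
Total = 21×40 + 19×45 + 17×25 + 16×5 = 2200.

2200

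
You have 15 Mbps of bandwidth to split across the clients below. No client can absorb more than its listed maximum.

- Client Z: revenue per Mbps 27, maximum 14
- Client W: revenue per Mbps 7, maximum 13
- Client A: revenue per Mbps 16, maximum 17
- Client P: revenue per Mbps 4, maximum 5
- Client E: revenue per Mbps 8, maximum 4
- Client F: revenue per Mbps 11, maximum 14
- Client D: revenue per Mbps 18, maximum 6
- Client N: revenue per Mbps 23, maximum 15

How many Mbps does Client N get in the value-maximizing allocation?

1

Rank by revenue per Mbps: Client Z 27 > Client N 23 > Client D 18 > Client A 16 > Client F 11 > Client E 8 > Client W 7 > Client P 4.
Client Z takes 14 to reach its cap of 14 → 1 left.
Client N: +1 (room for 15) → 1. Pool exhausted.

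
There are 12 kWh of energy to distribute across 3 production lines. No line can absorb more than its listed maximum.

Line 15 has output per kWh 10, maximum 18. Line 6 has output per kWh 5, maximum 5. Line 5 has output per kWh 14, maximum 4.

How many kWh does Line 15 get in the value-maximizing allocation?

8

Rank by output per kWh: Line 5 14 > Line 15 10 > Line 6 5.
Give Line 5 4 to hit its cap of 4 → 8 left.
Only 8 left; Line 15 takes them to reach 8.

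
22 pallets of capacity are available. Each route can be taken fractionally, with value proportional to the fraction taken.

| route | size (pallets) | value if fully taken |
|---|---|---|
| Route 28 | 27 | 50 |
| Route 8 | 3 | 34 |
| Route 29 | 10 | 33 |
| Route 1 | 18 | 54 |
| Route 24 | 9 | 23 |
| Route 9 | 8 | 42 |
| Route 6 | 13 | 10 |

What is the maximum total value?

112

Sort by value density: Route 8 34/3≈11.3, Route 9 42/8≈5.25, Route 29 33/10≈3.3, Route 1 54/18≈3, Route 24 23/9≈2.56, Route 28 50/27≈1.85, Route 6 10/13≈0.769.
All 3 pallets of Route 8 fit (value 34) → 19 remain.
Route 9: take in full, 8 pallets for value 42 → 11 left.
Route 29: take in full, 10 pallets for value 33 → 1 left.
Only 1 pallets remain; take 1/18 of Route 1 for value 54×1/18 = 3.
Total value = 112.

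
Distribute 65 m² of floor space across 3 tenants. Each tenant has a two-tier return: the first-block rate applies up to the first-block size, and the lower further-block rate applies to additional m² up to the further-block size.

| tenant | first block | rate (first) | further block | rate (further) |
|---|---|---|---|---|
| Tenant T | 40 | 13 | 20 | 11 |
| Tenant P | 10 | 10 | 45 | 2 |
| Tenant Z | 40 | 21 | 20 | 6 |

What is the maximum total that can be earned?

Order all 6 blocks by rate: Tenant Z/T1 21 > Tenant T/T1 13 > Tenant T/T2 11 > Tenant P/T1 10 > Tenant Z/T2 6 > Tenant P/T2 2.
Tenant Z T1 at 21: fill all 40 — 25 left.
Tenant T/T1: +25 of 40 at 13; pool empty.
Total = 21×40 + 13×25 = 1165.

1165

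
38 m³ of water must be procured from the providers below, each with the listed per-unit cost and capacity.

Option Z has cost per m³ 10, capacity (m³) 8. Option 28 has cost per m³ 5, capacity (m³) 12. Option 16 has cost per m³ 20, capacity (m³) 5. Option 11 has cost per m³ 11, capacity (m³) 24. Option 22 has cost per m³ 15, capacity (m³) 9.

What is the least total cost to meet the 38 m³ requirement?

Fill from the cheapest provider first.
Option 28 (5): use full 12 — 26 m³ to go.
Option Z at 10: take all 8 m³ — 18 still needed.
Option 11 at 11: take 18 of its 24 — requirement met.
Option 22, Option 16: unused.
Cost = 12×5 + 8×10 + 18×11 = 338.

338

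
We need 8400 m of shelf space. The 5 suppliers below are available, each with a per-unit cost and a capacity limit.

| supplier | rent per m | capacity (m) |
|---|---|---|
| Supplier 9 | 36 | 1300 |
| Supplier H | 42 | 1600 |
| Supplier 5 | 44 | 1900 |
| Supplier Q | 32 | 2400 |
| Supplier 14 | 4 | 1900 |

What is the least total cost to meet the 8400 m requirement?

251200

Fill from the cheapest supplier first.
Take 1900 from Supplier 14 at 4 → need 6500 more.
Take 2400 from Supplier Q at 32 → need 4100 more.
Supplier 9 at 36: take all 1300 m → 2800 still needed.
Supplier H at 42: take all 1600 m → 1200 still needed.
Take 1200 from Supplier 5 at 44 to finish.
Cost = 1900×4 + 2400×32 + 1300×36 + 1600×42 + 1200×44 = 251200.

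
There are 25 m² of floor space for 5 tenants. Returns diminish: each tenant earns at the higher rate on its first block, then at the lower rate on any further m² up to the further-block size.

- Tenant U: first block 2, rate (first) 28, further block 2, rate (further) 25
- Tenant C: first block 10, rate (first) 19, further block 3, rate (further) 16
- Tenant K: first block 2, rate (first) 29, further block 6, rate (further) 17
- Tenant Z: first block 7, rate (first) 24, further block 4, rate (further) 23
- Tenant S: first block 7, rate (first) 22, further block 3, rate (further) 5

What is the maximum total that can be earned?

Order all 10 blocks by rate: Tenant K/tier1 29 > Tenant U/tier1 28 > Tenant U/tier2 25 > Tenant Z/tier1 24 > Tenant Z/tier2 23 > Tenant S/tier1 22 > Tenant C/tier1 19 > Tenant K/tier2 17 > Tenant C/tier2 16 > Tenant S/tier2 5.
Fill Tenant K tier1 block (2 at 29) → 23 left.
Tenant U/tier1 (28): +2 → 21 left.
Fill Tenant U tier2 block (2 at 25) → 19 left.
Tenant Z/tier1 (24): +7 → 12 left.
Tenant Z/tier2 (23): +4 → 8 left.
Tenant S tier1 at 22: fill all 7 → 1 left.
1 remain; put them into Tenant C tier1 at 19.
Total = 29×2 + 28×2 + 25×2 + 24×7 + 23×4 + 22×7 + 19×1 = 597.

597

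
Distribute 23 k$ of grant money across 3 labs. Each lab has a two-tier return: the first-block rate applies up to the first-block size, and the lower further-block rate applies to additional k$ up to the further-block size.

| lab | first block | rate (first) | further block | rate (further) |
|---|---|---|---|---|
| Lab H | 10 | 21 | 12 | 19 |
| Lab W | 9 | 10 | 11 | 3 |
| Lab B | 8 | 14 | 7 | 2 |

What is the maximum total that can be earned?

Order all 6 blocks by rate: Lab H/T1 21 > Lab H/T2 19 > Lab B/T1 14 > Lab W/T1 10 > Lab W/T2 3 > Lab B/T2 2.
Lab H T1 at 21: fill all 10 → 13 left.
Lab H/T2 (19): +12 → 1 left.
1 remain; put them into Lab B T1 at 14.
Total = 21×10 + 19×12 + 14×1 = 452.

452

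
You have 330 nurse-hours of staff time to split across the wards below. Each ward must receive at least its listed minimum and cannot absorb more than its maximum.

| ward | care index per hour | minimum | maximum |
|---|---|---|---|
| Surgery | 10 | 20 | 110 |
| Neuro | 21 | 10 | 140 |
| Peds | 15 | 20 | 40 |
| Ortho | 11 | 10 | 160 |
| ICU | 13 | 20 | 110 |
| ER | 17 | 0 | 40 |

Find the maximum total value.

5570

Meeting every minimum uses 20+10+20+10+20+0 = 80 nurse-hours, leaving 250.
Highest care index per hour first: Neuro 21 > ER 17 > Peds 15 > ICU 13 > Ortho 11 > Surgery 10.
Neuro: +130 to 140 (cap) ; 120 left.
ER takes 40 more to reach its cap of 40 ; 80 left.
Peds takes 20 more to reach its cap of 40 ; 60 left.
ICU has room for 90 more but only 60 remain, so it gets 80.
Total = 10×20 + 21×140 + 15×40 + 11×10 + 13×80 + 17×40 = 5570.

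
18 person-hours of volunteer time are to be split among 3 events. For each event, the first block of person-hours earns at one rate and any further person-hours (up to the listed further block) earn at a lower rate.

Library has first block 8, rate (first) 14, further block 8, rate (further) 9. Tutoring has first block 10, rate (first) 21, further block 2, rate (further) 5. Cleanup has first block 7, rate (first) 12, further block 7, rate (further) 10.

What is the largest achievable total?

Treat each block as its own option and order by rate: Tutoring/T1 21 > Library/T1 14 > Cleanup/T1 12 > Cleanup/T2 10 > Library/T2 9 > Tutoring/T2 5.
Tutoring/T1 (21): +10 — 8 left.
Fill Library T1 block (8 at 14) — 0 left.
Total = 21×10 + 14×8 = 322.

322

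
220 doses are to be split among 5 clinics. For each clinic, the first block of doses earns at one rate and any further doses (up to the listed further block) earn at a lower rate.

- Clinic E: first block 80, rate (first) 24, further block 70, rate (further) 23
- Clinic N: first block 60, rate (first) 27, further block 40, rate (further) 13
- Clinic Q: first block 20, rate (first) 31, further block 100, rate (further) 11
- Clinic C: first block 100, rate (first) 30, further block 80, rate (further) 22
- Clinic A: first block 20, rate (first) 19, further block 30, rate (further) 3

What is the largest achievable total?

Rank every tier by rate: Clinic Q/tier1 31 > Clinic C/tier1 30 > Clinic N/tier1 27 > Clinic E/tier1 24 > Clinic E/tier2 23 > Clinic C/tier2 22 > Clinic A/tier1 19 > Clinic N/tier2 13 > Clinic Q/tier2 11 > Clinic A/tier2 3.
Fill Clinic Q tier1 block (20 at 31) ; 200 left.
Fill Clinic C tier1 block (100 at 30) ; 100 left.
Clinic N tier1 at 27: fill all 60 ; 40 left.
40 remain; put them into Clinic E tier1 at 24.
Total = 31×20 + 30×100 + 27×60 + 24×40 = 6200.

6200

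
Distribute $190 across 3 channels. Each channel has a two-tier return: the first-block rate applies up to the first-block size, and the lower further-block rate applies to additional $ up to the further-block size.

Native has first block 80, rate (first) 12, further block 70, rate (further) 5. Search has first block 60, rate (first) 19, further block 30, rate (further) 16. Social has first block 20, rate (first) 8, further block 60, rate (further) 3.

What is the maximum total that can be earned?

2740

Rank every tier by rate: Search/first 19 > Search/second 16 > Native/first 12 > Social/first 8 > Native/second 5 > Social/second 3.
Search first at 19: fill all 60 — 130 left.
Search/second (16): +30 — 100 left.
Native first at 12: fill all 80 — 20 left.
Fill Social first block (20 at 8) — 0 left.
Total = 19×60 + 16×30 + 12×80 + 8×20 = 2740.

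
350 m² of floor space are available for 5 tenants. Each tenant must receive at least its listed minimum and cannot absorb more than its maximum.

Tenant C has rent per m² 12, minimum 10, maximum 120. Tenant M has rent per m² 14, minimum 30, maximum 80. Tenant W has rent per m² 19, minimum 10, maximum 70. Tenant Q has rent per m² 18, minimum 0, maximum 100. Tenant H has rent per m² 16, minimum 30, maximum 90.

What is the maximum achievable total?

5810

Meeting every minimum uses 10+30+10+0+30 = 80 m², leaving 270.
Highest rent per m² first: Tenant W 19 > Tenant Q 18 > Tenant H 16 > Tenant M 14 > Tenant C 12.
Give Tenant W 60 more to hit its cap of 70 → 210 left.
Tenant Q: +100 to 100 (cap) → 110 left.
Tenant H: +60 to 90 (cap) → 50 left.
Give Tenant M 50 more to hit its cap of 80 → 0 left.
Total = 12×10 + 14×80 + 19×70 + 18×100 + 16×90 = 5810.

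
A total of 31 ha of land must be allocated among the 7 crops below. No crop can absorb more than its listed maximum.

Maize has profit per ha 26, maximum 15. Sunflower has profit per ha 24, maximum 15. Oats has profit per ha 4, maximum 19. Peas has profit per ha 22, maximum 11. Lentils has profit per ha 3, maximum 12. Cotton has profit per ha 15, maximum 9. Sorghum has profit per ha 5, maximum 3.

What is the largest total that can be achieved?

772

Highest profit per ha first: Maize 26 > Sunflower 24 > Peas 22 > Cotton 15 > Sorghum 5 > Oats 4 > Lentils 3.
Maize takes 15 to reach its cap of 15 — 16 left.
Sunflower: +15 to 15 (cap) — 1 left.
Peas: +1 (room for 11) → 1. Pool exhausted.
Total = 26×15 + 24×15 + 22×1 = 772.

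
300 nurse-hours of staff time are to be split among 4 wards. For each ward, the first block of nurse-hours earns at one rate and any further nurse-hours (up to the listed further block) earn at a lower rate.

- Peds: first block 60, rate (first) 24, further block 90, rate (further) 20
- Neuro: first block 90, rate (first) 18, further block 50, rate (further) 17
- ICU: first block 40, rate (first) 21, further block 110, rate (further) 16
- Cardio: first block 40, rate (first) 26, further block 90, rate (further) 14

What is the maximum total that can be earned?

6380

Treat each block as its own option and order by rate: Cardio/tier1 26 > Peds/tier1 24 > ICU/tier1 21 > Peds/tier2 20 > Neuro/tier1 18 > Neuro/tier2 17 > ICU/tier2 16 > Cardio/tier2 14.
Cardio/tier1 (26): +40 → 260 left.
Fill Peds tier1 block (60 at 24) → 200 left.
Fill ICU tier1 block (40 at 21) → 160 left.
Peds tier2 at 20: fill all 90 → 70 left.
Neuro/tier1: +70 of 90 at 18; pool empty.
Total = 26×40 + 24×60 + 21×40 + 20×90 + 18×70 = 6380.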